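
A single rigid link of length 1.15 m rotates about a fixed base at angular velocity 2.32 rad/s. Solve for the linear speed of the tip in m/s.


v = L*omega = 1.15 * 2.32 = 2.6680

2.6680 m/s


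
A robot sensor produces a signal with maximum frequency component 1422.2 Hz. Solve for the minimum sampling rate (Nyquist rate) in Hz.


f_s,min = 2*f_max = 2*1422.2 = 2844.4000

2844.4000 Hz


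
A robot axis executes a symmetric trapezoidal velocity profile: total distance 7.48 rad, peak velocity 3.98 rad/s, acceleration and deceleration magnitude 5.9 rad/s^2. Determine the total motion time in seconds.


t_acc = v/a = 3.98/5.9 = 0.674576 s
d_acc = v^2/(2a) = 1.342407 rad (each ramp)
d_cruise = 7.48 - 2*1.342407 = 4.795186 rad
t_cruise = 4.795186/3.98 = 1.204821 s
t_total = 2*0.674576 + 1.204821 = 2.5540

2.5540 s


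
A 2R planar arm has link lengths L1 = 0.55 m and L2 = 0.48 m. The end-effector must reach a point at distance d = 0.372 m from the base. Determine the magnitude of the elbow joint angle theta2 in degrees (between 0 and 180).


cos(th2) = (d^2 - L1^2 - L2^2)/(2*L1*L2) = (0.372^2 - 0.55^2 - 0.48^2)/(2*0.55*0.48) = -0.74718939
th2 = acos(-0.74718939) = 138.3475 deg

138.3475 degrees


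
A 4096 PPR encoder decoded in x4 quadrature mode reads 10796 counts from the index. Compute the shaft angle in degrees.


angle = counts * 360 / (PPR*4) = 10796 * 360 / 16384 = 237.2168

237.2168 degrees


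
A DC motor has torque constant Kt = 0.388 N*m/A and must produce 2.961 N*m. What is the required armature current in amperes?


I = tau / Kt = 2.961/0.388 = 7.6314

7.6314 A


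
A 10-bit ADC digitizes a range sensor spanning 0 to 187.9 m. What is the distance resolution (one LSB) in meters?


res = range / 2^n = 187.9/2^10 = 187.9/1024 = 0.1835

0.1835 m


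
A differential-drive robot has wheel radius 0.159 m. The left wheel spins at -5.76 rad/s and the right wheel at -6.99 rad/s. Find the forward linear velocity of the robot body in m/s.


v = r*(wR + wL)/2 = 0.159*(-6.99 + -5.76)/2 = -1.0136

-1.0136 m/s


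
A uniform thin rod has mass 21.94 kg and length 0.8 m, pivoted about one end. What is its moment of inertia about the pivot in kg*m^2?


I = (1/3)*m*L^2 = (1/3)*21.94*0.8^2 = 4.6805

4.6805 kg*m^2


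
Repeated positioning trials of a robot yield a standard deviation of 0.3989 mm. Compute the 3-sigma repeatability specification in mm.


repeatability = 3*sigma = 3*0.3989 = 1.1967

1.1967 mm


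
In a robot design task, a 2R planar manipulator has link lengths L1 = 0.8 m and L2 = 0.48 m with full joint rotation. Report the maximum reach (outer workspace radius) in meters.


r_max = L1 + L2 = 0.8 + 0.48 = 1.2800

1.2800 m


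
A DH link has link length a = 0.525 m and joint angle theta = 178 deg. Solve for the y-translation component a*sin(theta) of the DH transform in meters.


a*sin(theta) = 0.525*sin(178 deg) = 0.0183

0.0183 m


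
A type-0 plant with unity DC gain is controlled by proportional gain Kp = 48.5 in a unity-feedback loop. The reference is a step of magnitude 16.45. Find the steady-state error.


e_ss = R/(1 + Kp) = 16.45/(1 + 48.5) = 16.45/49.5000 = 0.3323

0.3323


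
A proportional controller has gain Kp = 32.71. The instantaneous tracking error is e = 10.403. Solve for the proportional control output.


u_P = Kp * e = 32.71 * 10.403 = 340.2821

340.2821


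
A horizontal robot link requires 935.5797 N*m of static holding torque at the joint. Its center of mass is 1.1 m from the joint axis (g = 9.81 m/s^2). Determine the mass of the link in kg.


m = tau / (g*L) = 935.5797 / (9.81 * 1.1) = 86.7000

86.7000 kg


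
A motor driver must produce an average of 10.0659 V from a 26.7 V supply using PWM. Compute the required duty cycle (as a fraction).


D = V_avg/V_supply = 10.0659/26.7 = 0.3770

0.3770


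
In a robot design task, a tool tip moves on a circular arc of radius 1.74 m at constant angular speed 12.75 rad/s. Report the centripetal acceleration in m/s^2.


a_c = omega^2 * r = 12.75^2 * 1.74 = 282.8587

282.8587 m/s^2


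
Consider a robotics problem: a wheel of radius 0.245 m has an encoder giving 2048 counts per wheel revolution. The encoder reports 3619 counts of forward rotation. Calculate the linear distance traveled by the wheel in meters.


revs = 3619/2048 = 1.767090
d = revs * 2*pi*r = 1.767090 * 2*pi*0.245 = 2.7202

2.7202 m


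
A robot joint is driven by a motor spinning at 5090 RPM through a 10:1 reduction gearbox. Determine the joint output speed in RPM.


omega_joint = omega_motor / N = 5090 / 10 = 509.0000

509.0000 RPM


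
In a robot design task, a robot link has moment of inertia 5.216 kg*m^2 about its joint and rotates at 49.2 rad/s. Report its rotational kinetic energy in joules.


KE = (1/2)*I*omega^2 = 0.5*5.216*49.2^2 = 6313.0291

6313.0291 J


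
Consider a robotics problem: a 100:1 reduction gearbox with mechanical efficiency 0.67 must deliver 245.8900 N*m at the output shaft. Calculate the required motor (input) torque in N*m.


tau_in = tau_out / (N * eta) = 245.8900 / (100 * 0.67) = 3.6700

3.6700 N*m


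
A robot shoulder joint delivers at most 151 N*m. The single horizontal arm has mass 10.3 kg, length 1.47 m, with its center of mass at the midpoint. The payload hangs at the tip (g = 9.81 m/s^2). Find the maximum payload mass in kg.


tau_arm = m_arm*g*(L/2) = 10.3*9.81*1.47/2 = 74.2666 N*m
tau_payload = tau_max - tau_arm = 151 - 74.2666 = 76.7334
m_payload = tau_payload / (g*L) = 76.7334 / (9.81*1.47) = 5.3211

5.3211 kg


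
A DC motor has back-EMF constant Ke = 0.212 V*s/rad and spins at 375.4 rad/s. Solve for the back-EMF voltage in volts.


V_emf = Ke * omega = 0.212*375.4 = 79.5848

79.5848 V


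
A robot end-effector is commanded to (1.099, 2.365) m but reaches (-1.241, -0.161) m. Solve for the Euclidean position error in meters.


dx = -1.241 - (1.099) = -2.3400, dy = -0.161 - (2.365) = -2.5260
err = sqrt(5.475600 + 6.380676) = 3.4433

3.4433 m


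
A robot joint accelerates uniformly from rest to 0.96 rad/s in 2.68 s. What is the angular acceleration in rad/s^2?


alpha = delta_omega / t = 0.96 / 2.68 = 0.3582

0.3582 rad/s^2


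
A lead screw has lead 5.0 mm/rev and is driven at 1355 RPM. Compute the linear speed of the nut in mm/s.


v = lead * (RPM/60) = 5.0*1355/60 = 112.9167

112.9167 mm/s


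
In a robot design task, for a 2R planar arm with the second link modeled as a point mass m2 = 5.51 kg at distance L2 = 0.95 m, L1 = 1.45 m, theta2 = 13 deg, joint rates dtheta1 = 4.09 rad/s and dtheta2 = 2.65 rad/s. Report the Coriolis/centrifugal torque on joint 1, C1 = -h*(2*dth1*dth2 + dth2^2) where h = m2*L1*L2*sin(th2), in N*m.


h = m2*L1*L2*sin(th2) = 5.51*1.45*0.95*sin(13 deg) = 1.707384
C1 = -h*(2*4.09*2.65 + 2.65^2) = -1.707384*28.6995 = -49.0011

-49.0011 N*m


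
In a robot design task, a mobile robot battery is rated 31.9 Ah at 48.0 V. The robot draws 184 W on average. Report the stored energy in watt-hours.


E = capacity * V = 31.9*48.0 = 1531.2000

1531.2000 Wh


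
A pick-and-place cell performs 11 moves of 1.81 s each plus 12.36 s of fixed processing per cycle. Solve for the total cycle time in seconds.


T = 11*1.81 + 12.36 = 32.2700

32.2700 s


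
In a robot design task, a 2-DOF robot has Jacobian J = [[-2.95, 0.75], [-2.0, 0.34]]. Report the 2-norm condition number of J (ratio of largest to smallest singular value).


JJ^T eigenvalues: trace(JJ^T) = 13.3806, det(JJ^T) = det(J)^2 = 0.24700900
s_max^2 = (13.3806 + sqrt(178.05242036))/2 = 13.36211423
s_min^2 = (13.3806 - sqrt(178.05242036))/2 = 0.01848577
kappa = s_max/s_min = sqrt(13.36211423/0.01848577) = 26.8855

26.8855


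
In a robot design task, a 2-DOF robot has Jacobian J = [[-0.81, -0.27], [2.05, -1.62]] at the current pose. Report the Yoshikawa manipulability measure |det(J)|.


det(J) = -0.81*-1.62 - (-0.27)*(2.05) = 1.8657
|det(J)| = 1.8657

1.8657


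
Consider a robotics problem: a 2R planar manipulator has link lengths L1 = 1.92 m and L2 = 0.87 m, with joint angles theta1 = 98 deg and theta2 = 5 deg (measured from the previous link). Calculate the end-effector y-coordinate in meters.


y = L1*sin(th1) + L2*sin(th1+th2) = 1.92*sin(98 deg) + 0.87*sin(103 deg) = 2.7490

2.7490 m


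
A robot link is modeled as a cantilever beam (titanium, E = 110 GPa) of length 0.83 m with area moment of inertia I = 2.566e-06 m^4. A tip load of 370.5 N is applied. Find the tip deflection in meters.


delta = F*L^3/(3*E*I) = 370.5*0.83^3/(3*1.100e+11*2.566e-06)
      = 211.8470835/846780 = 2.5018e-04

2.5018e-04 m


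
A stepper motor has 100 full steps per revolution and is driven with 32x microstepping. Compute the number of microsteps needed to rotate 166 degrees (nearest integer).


step_size = 360/(100*32) = 360/3200 = 0.112500 deg
n = 166/(360/3200) = 166*3200/360 = 1475.5556 -> 1476

1476 steps


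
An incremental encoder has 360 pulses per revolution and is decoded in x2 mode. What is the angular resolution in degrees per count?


resolution = 360 / (PPR * 2) = 360 / 720 = 0.5000

0.5000 degrees


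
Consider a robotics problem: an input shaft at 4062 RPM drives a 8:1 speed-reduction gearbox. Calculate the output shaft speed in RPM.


omega_out = omega_in / N = 4062 / 8 = 507.7500

507.7500 RPM


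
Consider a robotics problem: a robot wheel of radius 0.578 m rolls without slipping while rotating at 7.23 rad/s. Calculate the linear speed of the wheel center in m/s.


v = omega * r = 7.23 * 0.578 = 4.1789

4.1789 m/s


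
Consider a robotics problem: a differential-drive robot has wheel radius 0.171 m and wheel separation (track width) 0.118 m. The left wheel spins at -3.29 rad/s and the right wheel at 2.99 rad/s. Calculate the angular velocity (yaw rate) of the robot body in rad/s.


omega = r*(wR - wL)/L = 0.171*(2.99 - (-3.29))/0.118 = 9.1007

9.1007 rad/s


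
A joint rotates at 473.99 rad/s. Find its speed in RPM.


RPM = 473.99 * 60/(2*pi) = 4526.2711

4526.2711 RPM


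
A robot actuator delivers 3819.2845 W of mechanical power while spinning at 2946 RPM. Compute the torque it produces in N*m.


omega = 2946 * 2*pi/60 = 308.504399 rad/s
tau = P / omega = 3819.2845 / 308.504399 = 12.3800

12.3800 N*m


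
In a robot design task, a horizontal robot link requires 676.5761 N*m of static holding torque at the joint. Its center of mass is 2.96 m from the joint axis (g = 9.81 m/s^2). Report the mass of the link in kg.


m = tau / (g*L) = 676.5761 / (9.81 * 2.96) = 23.3000

23.3000 kg


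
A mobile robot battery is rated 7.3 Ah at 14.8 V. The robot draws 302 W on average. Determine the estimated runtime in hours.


E = 7.3*14.8 = 108.0400 Wh
t = E/P = 108.0400/302 = 0.3577

0.3577 hours


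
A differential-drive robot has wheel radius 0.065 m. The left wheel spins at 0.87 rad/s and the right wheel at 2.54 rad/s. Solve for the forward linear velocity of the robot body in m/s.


v = r*(wR + wL)/2 = 0.065*(2.54 + 0.87)/2 = 0.1108

0.1108 m/s


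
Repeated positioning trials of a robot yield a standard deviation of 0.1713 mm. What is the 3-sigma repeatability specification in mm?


repeatability = 3*sigma = 3*0.1713 = 0.5139

0.5139 mm


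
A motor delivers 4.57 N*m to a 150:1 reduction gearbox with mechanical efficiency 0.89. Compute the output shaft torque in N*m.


tau_out = tau_in * N * eta = 4.57 * 150 * 0.89 = 610.0950

610.0950 N*m


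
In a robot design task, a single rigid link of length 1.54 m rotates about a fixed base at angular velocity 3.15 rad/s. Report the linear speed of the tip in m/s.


v = L*omega = 1.54 * 3.15 = 4.8510

4.8510 m/s


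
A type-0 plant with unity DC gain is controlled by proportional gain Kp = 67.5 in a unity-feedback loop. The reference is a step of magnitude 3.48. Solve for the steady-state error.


e_ss = R/(1 + Kp) = 3.48/(1 + 67.5) = 3.48/68.5000 = 0.0508

0.0508


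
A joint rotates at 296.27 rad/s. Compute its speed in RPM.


RPM = 296.27 * 60/(2*pi) = 2829.1701

2829.1701 RPM


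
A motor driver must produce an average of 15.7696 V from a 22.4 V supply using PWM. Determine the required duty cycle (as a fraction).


D = V_avg/V_supply = 15.7696/22.4 = 0.7040

0.7040


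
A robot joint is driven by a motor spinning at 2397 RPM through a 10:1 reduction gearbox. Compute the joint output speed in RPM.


omega_joint = omega_motor / N = 2397 / 10 = 239.7000

239.7000 RPM


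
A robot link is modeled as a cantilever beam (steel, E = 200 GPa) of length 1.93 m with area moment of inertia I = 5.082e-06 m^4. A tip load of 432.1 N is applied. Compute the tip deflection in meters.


delta = F*L^3/(3*E*I) = 432.1*1.93^3/(3*2.000e+11*5.082e-06)
      = 3106.3915297/3049200 = 0.0010

0.0010 m


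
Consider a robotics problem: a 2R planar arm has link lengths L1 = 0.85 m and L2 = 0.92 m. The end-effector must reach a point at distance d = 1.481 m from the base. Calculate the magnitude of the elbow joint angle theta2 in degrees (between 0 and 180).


cos(th2) = (d^2 - L1^2 - L2^2)/(2*L1*L2) = (1.481^2 - 0.85^2 - 0.92^2)/(2*0.85*0.92) = 0.39927174
th2 = acos(0.39927174) = 66.4673 deg

66.4673 degrees


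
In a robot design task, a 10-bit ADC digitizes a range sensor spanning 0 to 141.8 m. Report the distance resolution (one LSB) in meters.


res = range / 2^n = 141.8/2^10 = 141.8/1024 = 0.1385

0.1385 m


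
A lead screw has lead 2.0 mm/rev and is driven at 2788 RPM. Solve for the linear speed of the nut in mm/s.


v = lead * (RPM/60) = 2.0*2788/60 = 92.9333

92.9333 mm/s


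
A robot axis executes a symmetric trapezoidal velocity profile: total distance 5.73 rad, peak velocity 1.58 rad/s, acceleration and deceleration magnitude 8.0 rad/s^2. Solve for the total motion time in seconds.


t_acc = v/a = 1.58/8.0 = 0.197500 s
d_acc = v^2/(2a) = 0.156025 rad (each ramp)
d_cruise = 5.73 - 2*0.156025 = 5.417950 rad
t_cruise = 5.417950/1.58 = 3.429082 s
t_total = 2*0.197500 + 3.429082 = 3.8241

3.8241 s


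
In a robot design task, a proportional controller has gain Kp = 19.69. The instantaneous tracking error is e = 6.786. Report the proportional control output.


u_P = Kp * e = 19.69 * 6.786 = 133.6163

133.6163


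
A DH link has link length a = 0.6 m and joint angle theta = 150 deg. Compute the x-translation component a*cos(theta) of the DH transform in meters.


a*cos(theta) = 0.6*cos(150 deg) = -0.5196

-0.5196 m


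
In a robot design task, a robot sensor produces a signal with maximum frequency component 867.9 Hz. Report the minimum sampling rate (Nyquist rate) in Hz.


f_s,min = 2*f_max = 2*867.9 = 1735.8000

1735.8000 Hz


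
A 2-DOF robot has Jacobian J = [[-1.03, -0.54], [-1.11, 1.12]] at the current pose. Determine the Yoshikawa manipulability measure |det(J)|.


det(J) = -1.03*1.12 - (-0.54)*(-1.11) = -1.7530
|det(J)| = 1.7530

1.7530


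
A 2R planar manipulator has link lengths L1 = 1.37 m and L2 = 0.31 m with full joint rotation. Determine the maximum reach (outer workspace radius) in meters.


r_max = L1 + L2 = 1.37 + 0.31 = 1.6800

1.6800 m


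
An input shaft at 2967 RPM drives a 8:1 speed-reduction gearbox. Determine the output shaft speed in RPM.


omega_out = omega_in / N = 2967 / 8 = 370.8750

370.8750 RPM


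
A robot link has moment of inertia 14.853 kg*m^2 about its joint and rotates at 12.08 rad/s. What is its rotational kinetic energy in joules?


KE = (1/2)*I*omega^2 = 0.5*14.853*12.08^2 = 1083.7224

1083.7224 J


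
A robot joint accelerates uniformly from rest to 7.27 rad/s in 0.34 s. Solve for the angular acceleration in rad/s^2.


alpha = delta_omega / t = 7.27 / 0.34 = 21.3824

21.3824 rad/s^2


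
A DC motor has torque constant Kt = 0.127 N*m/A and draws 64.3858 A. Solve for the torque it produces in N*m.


tau = Kt * I = 0.127*64.3858 = 8.1770

8.1770 N*m


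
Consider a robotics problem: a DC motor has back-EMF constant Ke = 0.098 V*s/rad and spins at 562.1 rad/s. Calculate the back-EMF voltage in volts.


V_emf = Ke * omega = 0.098*562.1 = 55.0858

55.0858 V


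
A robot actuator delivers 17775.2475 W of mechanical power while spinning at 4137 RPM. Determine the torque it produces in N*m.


omega = 4137 * 2*pi/60 = 433.225627 rad/s
tau = P / omega = 17775.2475 / 433.225627 = 41.0300

41.0300 N*m


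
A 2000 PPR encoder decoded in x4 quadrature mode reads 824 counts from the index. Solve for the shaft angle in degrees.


angle = counts * 360 / (PPR*4) = 824 * 360 / 8000 = 37.0800

37.0800 degrees


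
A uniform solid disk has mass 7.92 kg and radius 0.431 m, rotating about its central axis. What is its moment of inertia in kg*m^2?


I = (1/2)*m*R^2 = 0.5*7.92*0.431^2 = 0.7356

0.7356 kg*m^2


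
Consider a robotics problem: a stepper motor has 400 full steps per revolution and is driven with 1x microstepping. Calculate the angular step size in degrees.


step = 360/(400*1) = 360/400 = 0.9000

0.9000 degrees


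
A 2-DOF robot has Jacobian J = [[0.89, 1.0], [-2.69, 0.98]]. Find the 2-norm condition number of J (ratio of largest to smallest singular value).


JJ^T eigenvalues: trace(JJ^T) = 9.9886, det(JJ^T) = det(J)^2 = 12.68926884
s_max^2 = (9.9886 + sqrt(49.01505460))/2 = 8.49483762
s_min^2 = (9.9886 - sqrt(49.01505460))/2 = 1.49376238
kappa = s_max/s_min = sqrt(8.49483762/1.49376238) = 2.3847

2.3847


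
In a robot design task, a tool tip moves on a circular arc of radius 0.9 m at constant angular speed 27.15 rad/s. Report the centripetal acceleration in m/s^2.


a_c = omega^2 * r = 27.15^2 * 0.9 = 663.4103

663.4103 m/s^2


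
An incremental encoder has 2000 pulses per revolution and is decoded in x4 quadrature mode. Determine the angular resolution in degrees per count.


resolution = 360 / (PPR * 4) = 360 / 8000 = 0.0450

0.0450 degrees


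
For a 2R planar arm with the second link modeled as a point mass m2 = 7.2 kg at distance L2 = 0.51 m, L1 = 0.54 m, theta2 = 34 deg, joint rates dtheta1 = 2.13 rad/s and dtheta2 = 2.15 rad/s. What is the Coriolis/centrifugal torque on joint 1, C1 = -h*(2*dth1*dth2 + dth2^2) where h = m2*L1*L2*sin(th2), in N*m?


h = m2*L1*L2*sin(th2) = 7.2*0.54*0.51*sin(34 deg) = 1.108812
C1 = -h*(2*2.13*2.15 + 2.15^2) = -1.108812*13.7815 = -15.2811

-15.2811 N*m


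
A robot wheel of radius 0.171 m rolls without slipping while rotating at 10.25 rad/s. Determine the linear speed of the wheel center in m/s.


v = omega * r = 10.25 * 0.171 = 1.7528

1.7528 m/s


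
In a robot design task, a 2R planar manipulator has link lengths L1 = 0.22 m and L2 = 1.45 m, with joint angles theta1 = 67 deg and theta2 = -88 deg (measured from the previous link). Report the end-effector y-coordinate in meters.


y = L1*sin(th1) + L2*sin(th1+th2) = 0.22*sin(67 deg) + 1.45*sin(-21 deg) = -0.3171

-0.3171 m


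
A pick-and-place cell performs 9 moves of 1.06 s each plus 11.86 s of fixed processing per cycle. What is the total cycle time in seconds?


T = 9*1.06 + 11.86 = 21.4000

21.4000 s


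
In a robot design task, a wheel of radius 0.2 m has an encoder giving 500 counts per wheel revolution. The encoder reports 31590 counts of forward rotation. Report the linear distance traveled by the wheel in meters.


revs = 31590/500 = 63.180000
d = revs * 2*pi*r = 63.180000 * 2*pi*0.2 = 79.3943

79.3943 m


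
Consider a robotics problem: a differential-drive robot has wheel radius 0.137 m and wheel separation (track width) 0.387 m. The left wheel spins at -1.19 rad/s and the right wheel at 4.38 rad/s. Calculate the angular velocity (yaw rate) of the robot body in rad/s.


omega = r*(wR - wL)/L = 0.137*(4.38 - (-1.19))/0.387 = 1.9718

1.9718 rad/s


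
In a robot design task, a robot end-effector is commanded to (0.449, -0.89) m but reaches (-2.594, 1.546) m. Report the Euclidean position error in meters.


dx = -2.594 - (0.449) = -3.0430, dy = 1.546 - (-0.89) = 2.4360
err = sqrt(9.259849 + 5.934096) = 3.8979

3.8979 m


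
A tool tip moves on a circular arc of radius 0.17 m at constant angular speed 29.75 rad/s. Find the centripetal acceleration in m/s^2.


a_c = omega^2 * r = 29.75^2 * 0.17 = 150.4606

150.4606 m/s^2


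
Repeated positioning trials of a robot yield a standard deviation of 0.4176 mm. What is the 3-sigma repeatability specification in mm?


repeatability = 3*sigma = 3*0.4176 = 1.2528

1.2528 mm


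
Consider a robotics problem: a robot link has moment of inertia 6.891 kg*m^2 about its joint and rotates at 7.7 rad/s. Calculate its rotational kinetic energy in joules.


KE = (1/2)*I*omega^2 = 0.5*6.891*7.7^2 = 204.2837

204.2837 J


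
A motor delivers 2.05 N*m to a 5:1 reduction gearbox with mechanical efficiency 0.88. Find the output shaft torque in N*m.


tau_out = tau_in * N * eta = 2.05 * 5 * 0.88 = 9.0200

9.0200 N*m


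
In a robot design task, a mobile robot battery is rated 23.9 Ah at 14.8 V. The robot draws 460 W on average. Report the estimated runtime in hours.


E = 23.9*14.8 = 353.7200 Wh
t = E/P = 353.7200/460 = 0.7690

0.7690 hours


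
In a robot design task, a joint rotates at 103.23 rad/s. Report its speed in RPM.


RPM = 103.23 * 60/(2*pi) = 985.7739

985.7739 RPM


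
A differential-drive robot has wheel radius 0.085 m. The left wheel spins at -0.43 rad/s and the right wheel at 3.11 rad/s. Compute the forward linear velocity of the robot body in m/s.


v = r*(wR + wL)/2 = 0.085*(3.11 + -0.43)/2 = 0.1139

0.1139 m/s


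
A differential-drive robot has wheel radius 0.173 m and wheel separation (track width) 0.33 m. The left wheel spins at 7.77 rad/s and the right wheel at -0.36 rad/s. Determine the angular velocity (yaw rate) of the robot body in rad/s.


omega = r*(wR - wL)/L = 0.173*(-0.36 - (7.77))/0.33 = -4.2621

-4.2621 rad/s


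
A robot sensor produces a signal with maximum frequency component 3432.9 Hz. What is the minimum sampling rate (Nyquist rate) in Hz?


f_s,min = 2*f_max = 2*3432.9 = 6865.8000

6865.8000 Hz


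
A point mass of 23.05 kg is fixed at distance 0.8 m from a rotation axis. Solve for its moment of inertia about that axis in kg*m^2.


I = m*r^2 = 23.05*0.8^2 = 14.7520

14.7520 kg*m^2


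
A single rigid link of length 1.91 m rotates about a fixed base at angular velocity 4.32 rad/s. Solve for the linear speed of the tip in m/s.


v = L*omega = 1.91 * 4.32 = 8.2512

8.2512 m/s


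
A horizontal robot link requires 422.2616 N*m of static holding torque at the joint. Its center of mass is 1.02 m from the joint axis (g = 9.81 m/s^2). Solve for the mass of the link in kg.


m = tau / (g*L) = 422.2616 / (9.81 * 1.02) = 42.2000

42.2000 kg


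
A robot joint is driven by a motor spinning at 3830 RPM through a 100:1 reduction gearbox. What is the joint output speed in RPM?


omega_joint = omega_motor / N = 3830 / 100 = 38.3000

38.3000 RPM


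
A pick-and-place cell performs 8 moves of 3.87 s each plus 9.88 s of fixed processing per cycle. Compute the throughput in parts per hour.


T_cycle = 8*3.87 + 9.88 = 40.8400 s
rate = 3600/T = 88.1489

88.1489 parts/hour


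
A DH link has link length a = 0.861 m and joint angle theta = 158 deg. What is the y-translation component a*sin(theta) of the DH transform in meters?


a*sin(theta) = 0.861*sin(158 deg) = 0.3225

0.3225 m


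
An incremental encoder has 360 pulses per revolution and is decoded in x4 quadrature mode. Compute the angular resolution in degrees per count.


resolution = 360 / (PPR * 4) = 360 / 1440 = 0.2500

0.2500 degrees


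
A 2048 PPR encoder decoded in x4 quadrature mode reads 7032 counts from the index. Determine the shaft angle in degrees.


angle = counts * 360 / (PPR*4) = 7032 * 360 / 8192 = 309.0234

309.0234 degrees


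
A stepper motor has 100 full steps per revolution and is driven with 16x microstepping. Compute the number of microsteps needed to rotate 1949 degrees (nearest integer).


step_size = 360/(100*16) = 360/1600 = 0.225000 deg
n = 1949/(360/1600) = 1949*1600/360 = 8662.2222 -> 8662

8662 steps


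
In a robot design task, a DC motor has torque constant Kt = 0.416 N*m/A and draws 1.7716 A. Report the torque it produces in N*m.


tau = Kt * I = 0.416*1.7716 = 0.7370

0.7370 N*m


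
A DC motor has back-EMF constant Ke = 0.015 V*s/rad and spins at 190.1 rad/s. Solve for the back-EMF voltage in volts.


V_emf = Ke * omega = 0.015*190.1 = 2.8515

2.8515 V


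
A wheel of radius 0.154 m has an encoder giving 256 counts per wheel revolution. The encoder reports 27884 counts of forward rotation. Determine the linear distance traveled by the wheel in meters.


revs = 27884/256 = 108.921875
d = revs * 2*pi*r = 108.921875 * 2*pi*0.154 = 105.3940

105.3940 m


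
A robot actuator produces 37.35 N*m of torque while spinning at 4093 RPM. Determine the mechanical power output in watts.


omega = 4093 * 2*pi/60 = 428.617958 rad/s
P = tau * omega = 37.35 * 428.617958 = 16008.8807

16008.8807 W


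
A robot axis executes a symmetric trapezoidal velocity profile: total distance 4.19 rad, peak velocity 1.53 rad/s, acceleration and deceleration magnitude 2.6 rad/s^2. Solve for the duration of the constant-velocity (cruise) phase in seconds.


t_acc = v/a = 0.588462 s, d_acc = v^2/(2a) = 0.450173 rad each
d_cruise = 4.19 - 2*0.450173 = 3.289654 rad
t_cruise = d_cruise/v = 3.289654/1.53 = 2.1501

2.1501 s


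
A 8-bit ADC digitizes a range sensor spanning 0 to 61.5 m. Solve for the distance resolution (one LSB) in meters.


res = range / 2^n = 61.5/2^8 = 61.5/256 = 0.2402

0.2402 m


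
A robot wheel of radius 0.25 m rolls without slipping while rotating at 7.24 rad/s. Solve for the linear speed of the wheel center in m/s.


v = omega * r = 7.24 * 0.25 = 1.8100

1.8100 m/s


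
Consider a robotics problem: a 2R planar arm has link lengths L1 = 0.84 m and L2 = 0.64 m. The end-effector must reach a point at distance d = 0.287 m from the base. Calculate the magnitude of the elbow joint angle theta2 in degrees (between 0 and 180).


cos(th2) = (d^2 - L1^2 - L2^2)/(2*L1*L2) = (0.287^2 - 0.84^2 - 0.64^2)/(2*0.84*0.64) = -0.96059431
th2 = acos(-0.96059431) = 163.8619 deg

163.8619 degrees


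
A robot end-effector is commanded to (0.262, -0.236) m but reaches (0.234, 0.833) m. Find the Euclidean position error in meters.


dx = 0.234 - (0.262) = -0.0280, dy = 0.833 - (-0.236) = 1.0690
err = sqrt(0.000784 + 1.142761) = 1.0694

1.0694 m


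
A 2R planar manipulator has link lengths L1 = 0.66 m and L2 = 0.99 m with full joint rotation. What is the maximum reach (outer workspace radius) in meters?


r_max = L1 + L2 = 0.66 + 0.99 = 1.6500

1.6500 m


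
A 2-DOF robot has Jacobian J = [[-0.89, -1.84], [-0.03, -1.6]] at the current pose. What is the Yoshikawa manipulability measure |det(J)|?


det(J) = -0.89*-1.6 - (-1.84)*(-0.03) = 1.3688
|det(J)| = 1.3688

1.3688


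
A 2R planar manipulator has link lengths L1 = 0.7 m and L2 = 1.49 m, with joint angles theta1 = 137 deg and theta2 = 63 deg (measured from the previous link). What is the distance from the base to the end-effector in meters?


x = L1*cos(th1) + L2*cos(th1+th2) = -1.912090
y = L1*sin(th1) + L2*sin(th1+th2) = -0.032211
d = sqrt(x^2 + y^2) = sqrt(3.656088 + 0.001038) = 1.9124

1.9124 m


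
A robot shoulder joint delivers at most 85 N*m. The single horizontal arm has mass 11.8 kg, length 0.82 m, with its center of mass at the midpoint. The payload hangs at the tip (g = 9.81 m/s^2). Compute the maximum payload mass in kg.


tau_arm = m_arm*g*(L/2) = 11.8*9.81*0.82/2 = 47.4608 N*m
tau_payload = tau_max - tau_arm = 85 - 47.4608 = 37.5392
m_payload = tau_payload / (g*L) = 37.5392 / (9.81*0.82) = 4.6666

4.6666 kg


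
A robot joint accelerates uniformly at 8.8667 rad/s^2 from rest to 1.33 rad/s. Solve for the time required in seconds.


t = delta_omega / alpha = 1.33 / 8.8667 = 0.1500

0.1500 s


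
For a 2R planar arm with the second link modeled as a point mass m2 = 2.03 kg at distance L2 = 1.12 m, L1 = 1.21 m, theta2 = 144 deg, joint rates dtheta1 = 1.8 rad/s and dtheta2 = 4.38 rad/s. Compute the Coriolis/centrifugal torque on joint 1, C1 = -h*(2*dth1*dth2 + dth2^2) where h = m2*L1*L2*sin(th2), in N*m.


h = m2*L1*L2*sin(th2) = 2.03*1.21*1.12*sin(144 deg) = 1.617030
C1 = -h*(2*1.8*4.38 + 4.38^2) = -1.617030*34.9524 = -56.5191

-56.5191 N*m


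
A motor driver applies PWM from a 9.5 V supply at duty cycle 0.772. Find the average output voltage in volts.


V_avg = V_supply * D = 9.5*0.772 = 7.3340

7.3340 V


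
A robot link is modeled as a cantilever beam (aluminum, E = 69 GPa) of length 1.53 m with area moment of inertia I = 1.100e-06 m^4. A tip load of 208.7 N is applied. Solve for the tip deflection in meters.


delta = F*L^3/(3*E*I) = 208.7*1.53^3/(3*6.900e+10*1.100e-06)
      = 747.4751199/227700 = 0.0033

0.0033 m


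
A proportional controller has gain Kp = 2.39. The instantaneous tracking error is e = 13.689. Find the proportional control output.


u_P = Kp * e = 2.39 * 13.689 = 32.7167

32.7167


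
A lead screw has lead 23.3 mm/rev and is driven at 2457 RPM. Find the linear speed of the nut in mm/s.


v = lead * (RPM/60) = 23.3*2457/60 = 954.1350

954.1350 mm/s


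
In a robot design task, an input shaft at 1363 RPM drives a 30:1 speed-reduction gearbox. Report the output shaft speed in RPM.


omega_out = omega_in / N = 1363 / 30 = 45.4333

45.4333 RPM


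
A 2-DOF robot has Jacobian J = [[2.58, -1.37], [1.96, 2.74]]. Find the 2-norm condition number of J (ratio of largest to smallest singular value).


JJ^T eigenvalues: trace(JJ^T) = 19.8825, det(JJ^T) = det(J)^2 = 95.14831936
s_max^2 = (19.8825 + sqrt(14.72052881))/2 = 11.85961707
s_min^2 = (19.8825 - sqrt(14.72052881))/2 = 8.02288293
kappa = s_max/s_min = sqrt(11.85961707/8.02288293) = 1.2158

1.2158


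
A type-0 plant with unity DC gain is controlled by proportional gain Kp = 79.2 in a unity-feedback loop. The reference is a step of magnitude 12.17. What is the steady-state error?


e_ss = R/(1 + Kp) = 12.17/(1 + 79.2) = 12.17/80.2000 = 0.1517

0.1517


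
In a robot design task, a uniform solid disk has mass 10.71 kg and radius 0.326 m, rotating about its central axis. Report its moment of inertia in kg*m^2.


I = (1/2)*m*R^2 = 0.5*10.71*0.326^2 = 0.5691

0.5691 kg*m^2


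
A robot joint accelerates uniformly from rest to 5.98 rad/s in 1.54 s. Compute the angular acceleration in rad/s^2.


alpha = delta_omega / t = 5.98 / 1.54 = 3.8831

3.8831 rad/s^2


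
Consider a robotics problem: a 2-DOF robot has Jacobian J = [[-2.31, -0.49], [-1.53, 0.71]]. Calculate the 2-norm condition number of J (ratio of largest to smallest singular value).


JJ^T eigenvalues: trace(JJ^T) = 8.4212, det(JJ^T) = det(J)^2 = 5.71114404
s_max^2 = (8.4212 + sqrt(48.07203328))/2 = 7.67729992
s_min^2 = (8.4212 - sqrt(48.07203328))/2 = 0.74390008
kappa = s_max/s_min = sqrt(7.67729992/0.74390008) = 3.2125

3.2125


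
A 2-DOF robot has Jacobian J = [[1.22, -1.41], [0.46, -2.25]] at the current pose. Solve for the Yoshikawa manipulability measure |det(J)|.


det(J) = 1.22*-2.25 - (-1.41)*(0.46) = -2.0964
|det(J)| = 2.0964

2.0964


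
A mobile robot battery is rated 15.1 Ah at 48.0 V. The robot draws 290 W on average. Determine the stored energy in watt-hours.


E = capacity * V = 15.1*48.0 = 724.8000

724.8000 Wh


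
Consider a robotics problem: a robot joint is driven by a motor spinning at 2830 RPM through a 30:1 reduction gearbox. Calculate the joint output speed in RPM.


omega_joint = omega_motor / N = 2830 / 30 = 94.3333

94.3333 RPM


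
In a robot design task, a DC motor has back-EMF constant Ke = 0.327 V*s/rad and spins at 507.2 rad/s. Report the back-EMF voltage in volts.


V_emf = Ke * omega = 0.327*507.2 = 165.8544

165.8544 V


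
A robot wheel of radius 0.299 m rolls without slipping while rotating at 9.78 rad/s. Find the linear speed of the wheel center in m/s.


v = omega * r = 9.78 * 0.299 = 2.9242

2.9242 m/s


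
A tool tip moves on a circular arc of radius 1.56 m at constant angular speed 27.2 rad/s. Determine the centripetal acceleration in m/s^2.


a_c = omega^2 * r = 27.2^2 * 1.56 = 1154.1504

1154.1504 m/s^2


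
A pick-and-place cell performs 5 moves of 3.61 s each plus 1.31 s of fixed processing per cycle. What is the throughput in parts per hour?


T_cycle = 5*3.61 + 1.31 = 19.3600 s
rate = 3600/T = 185.9504

185.9504 parts/hour


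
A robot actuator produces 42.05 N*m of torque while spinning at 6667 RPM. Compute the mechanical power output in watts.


omega = 6667 * 2*pi/60 = 698.166607 rad/s
P = tau * omega = 42.05 * 698.166607 = 29357.9058

29357.9058 W


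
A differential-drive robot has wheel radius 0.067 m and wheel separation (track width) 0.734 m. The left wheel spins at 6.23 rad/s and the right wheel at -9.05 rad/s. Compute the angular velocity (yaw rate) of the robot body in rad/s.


omega = r*(wR - wL)/L = 0.067*(-9.05 - (6.23))/0.734 = -1.3948

-1.3948 rad/s


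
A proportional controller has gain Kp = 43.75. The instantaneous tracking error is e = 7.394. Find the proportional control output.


u_P = Kp * e = 43.75 * 7.394 = 323.4875

323.4875


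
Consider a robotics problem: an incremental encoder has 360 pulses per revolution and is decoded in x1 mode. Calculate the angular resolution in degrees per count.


resolution = 360 / (PPR * 1) = 360 / 360 = 1.0000

1.0000 degrees


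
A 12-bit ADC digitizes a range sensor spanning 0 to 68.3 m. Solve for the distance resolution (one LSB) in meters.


res = range / 2^n = 68.3/2^12 = 68.3/4096 = 0.0167

0.0167 m


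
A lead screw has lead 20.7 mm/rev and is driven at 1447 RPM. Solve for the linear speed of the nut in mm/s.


v = lead * (RPM/60) = 20.7*1447/60 = 499.2150

499.2150 mm/s


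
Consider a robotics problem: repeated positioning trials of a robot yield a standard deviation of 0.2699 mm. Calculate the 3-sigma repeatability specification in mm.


repeatability = 3*sigma = 3*0.2699 = 0.8097

0.8097 mm


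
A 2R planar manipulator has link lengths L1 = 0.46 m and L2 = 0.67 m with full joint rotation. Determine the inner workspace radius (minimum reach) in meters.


r_min = |L1 - L2| = |0.46 - 0.67| = 0.2100

0.2100 m


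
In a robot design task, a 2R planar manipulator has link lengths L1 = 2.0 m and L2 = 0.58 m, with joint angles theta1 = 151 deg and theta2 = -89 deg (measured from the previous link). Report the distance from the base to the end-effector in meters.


x = L1*cos(th1) + L2*cos(th1+th2) = -1.476946
y = L1*sin(th1) + L2*sin(th1+th2) = 1.481729
d = sqrt(x^2 + y^2) = sqrt(2.181369 + 2.195521) = 2.0921

2.0921 m


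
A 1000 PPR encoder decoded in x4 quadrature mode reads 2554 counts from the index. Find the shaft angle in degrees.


angle = counts * 360 / (PPR*4) = 2554 * 360 / 4000 = 229.8600

229.8600 degrees


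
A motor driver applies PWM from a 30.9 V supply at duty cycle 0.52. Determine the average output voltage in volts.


V_avg = V_supply * D = 30.9*0.52 = 16.0680

16.0680 V


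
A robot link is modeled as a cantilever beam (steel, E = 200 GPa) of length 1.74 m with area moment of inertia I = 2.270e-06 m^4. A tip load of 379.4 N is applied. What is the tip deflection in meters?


delta = F*L^3/(3*E*I) = 379.4*1.74^3/(3*2.000e+11*2.270e-06)
      = 1998.6883056/1362000 = 0.0015

0.0015 m


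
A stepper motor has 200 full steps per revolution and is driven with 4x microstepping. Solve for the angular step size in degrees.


step = 360/(200*4) = 360/800 = 0.4500

0.4500 degrees


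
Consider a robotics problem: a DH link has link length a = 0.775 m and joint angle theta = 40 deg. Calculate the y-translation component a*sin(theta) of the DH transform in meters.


a*sin(theta) = 0.775*sin(40 deg) = 0.4982

0.4982 m


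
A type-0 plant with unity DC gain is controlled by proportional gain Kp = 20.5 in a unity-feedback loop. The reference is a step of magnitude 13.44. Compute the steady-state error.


e_ss = R/(1 + Kp) = 13.44/(1 + 20.5) = 13.44/21.5000 = 0.6251

0.6251


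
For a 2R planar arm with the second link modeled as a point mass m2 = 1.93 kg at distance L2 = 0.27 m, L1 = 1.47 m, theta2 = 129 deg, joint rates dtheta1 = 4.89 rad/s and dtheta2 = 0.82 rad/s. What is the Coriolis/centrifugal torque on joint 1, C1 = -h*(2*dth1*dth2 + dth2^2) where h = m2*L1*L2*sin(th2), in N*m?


h = m2*L1*L2*sin(th2) = 1.93*1.47*0.27*sin(129 deg) = 0.595307
C1 = -h*(2*4.89*0.82 + 0.82^2) = -0.595307*8.6920 = -5.1744

-5.1744 N*m


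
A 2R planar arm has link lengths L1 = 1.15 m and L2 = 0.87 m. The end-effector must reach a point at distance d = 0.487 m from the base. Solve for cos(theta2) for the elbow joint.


cos(th2) = (d^2 - L1^2 - L2^2)/(2*L1*L2) = (0.487^2 - 1.15^2 - 0.87^2)/(2*1.15*0.87) = -0.9207

-0.9207


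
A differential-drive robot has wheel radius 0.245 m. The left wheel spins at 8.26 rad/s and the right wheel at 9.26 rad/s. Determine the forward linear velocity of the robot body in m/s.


v = r*(wR + wL)/2 = 0.245*(9.26 + 8.26)/2 = 2.1462

2.1462 m/s


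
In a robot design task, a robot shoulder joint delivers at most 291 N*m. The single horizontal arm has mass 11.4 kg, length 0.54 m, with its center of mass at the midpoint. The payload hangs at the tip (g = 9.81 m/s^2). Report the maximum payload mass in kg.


tau_arm = m_arm*g*(L/2) = 11.4*9.81*0.54/2 = 30.1952 N*m
tau_payload = tau_max - tau_arm = 291 - 30.1952 = 260.8048
m_payload = tau_payload / (g*L) = 260.8048 / (9.81*0.54) = 49.2326

49.2326 kg


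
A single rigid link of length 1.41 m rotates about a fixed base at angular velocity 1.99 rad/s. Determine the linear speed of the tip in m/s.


v = L*omega = 1.41 * 1.99 = 2.8059

2.8059 m/s


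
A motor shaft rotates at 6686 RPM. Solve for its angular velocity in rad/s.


omega = 6686 * 2*pi/60 = 700.1563

700.1563 rad/s


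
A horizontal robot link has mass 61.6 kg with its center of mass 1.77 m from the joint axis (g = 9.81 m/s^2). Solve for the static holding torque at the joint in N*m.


tau = m*g*L = 61.6 * 9.81 * 1.77 = 1069.6039

1069.6039 N*m


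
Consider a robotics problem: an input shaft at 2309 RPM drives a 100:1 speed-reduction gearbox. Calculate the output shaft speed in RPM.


omega_out = omega_in / N = 2309 / 100 = 23.0900

23.0900 RPM


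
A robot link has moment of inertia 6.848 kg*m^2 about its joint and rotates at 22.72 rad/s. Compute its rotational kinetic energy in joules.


KE = (1/2)*I*omega^2 = 0.5*6.848*22.72^2 = 1767.4633

1767.4633 J


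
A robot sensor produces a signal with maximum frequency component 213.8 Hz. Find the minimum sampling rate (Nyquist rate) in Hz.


f_s,min = 2*f_max = 2*213.8 = 427.6000

427.6000 Hz


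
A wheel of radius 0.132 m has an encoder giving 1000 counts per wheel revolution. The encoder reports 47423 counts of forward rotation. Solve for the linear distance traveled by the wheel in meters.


revs = 47423/1000 = 47.423000
d = revs * 2*pi*r = 47.423000 * 2*pi*0.132 = 39.3317

39.3317 m


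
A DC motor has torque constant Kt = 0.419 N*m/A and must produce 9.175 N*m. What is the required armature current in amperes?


I = tau / Kt = 9.175/0.419 = 21.8974

21.8974 A


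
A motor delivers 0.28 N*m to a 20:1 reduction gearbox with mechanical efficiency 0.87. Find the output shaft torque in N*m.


tau_out = tau_in * N * eta = 0.28 * 20 * 0.87 = 4.8720

4.8720 N*m


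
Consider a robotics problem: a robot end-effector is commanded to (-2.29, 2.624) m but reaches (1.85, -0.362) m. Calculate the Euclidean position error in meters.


dx = 1.85 - (-2.29) = 4.1400, dy = -0.362 - (2.624) = -2.9860
err = sqrt(17.139600 + 8.916196) = 5.1045

5.1045 m
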